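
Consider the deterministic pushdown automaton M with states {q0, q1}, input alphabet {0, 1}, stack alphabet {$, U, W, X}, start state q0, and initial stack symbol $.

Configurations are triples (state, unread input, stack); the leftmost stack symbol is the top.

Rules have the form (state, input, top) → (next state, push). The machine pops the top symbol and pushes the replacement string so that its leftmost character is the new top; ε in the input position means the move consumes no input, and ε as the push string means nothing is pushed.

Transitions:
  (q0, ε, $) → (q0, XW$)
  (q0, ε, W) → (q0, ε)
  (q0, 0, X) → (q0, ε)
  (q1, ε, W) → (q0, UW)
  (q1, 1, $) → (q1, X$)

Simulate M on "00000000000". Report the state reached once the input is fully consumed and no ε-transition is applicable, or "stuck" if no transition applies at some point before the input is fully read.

(q0, 00000000000, $)
  ε-move, top $: go to q0, push XW$ → (q0, 00000000000, XW$)
  read 0, top X: go to q0, push ε → (q0, 0000000000, W$)
  ε-move, top W: go to q0, push ε → (q0, 0000000000, $)
  ε-move, top $: go to q0, push XW$ → (q0, 0000000000, XW$)
  read 0, top X: go to q0, push ε → (q0, 000000000, W$)
  ε-move, top W: go to q0, push ε → (q0, 000000000, $)
  ε-move, top $: go to q0, push XW$ → (q0, 000000000, XW$)
  read 0, top X: go to q0, push ε → (q0, 00000000, W$)
  ε-move, top W: go to q0, push ε → (q0, 00000000, $)
  ε-move, top $: go to q0, push XW$ → (q0, 00000000, XW$)
  read 0, top X: go to q0, push ε → (q0, 0000000, W$)
  ε-move, top W: go to q0, push ε → (q0, 0000000, $)
  ε-move, top $: go to q0, push XW$ → (q0, 0000000, XW$)
  read 0, top X: go to q0, push ε → (q0, 000000, W$)
  ε-move, top W: go to q0, push ε → (q0, 000000, $)
  ε-move, top $: go to q0, push XW$ → (q0, 000000, XW$)
  read 0, top X: go to q0, push ε → (q0, 00000, W$)
  ε-move, top W: go to q0, push ε → (q0, 00000, $)
  ε-move, top $: go to q0, push XW$ → (q0, 00000, XW$)
  read 0, top X: go to q0, push ε → (q0, 0000, W$)
  ε-move, top W: go to q0, push ε → (q0, 0000, $)
  ε-move, top $: go to q0, push XW$ → (q0, 0000, XW$)
  read 0, top X: go to q0, push ε → (q0, 000, W$)
  ε-move, top W: go to q0, push ε → (q0, 000, $)
  ε-move, top $: go to q0, push XW$ → (q0, 000, XW$)
  read 0, top X: go to q0, push ε → (q0, 00, W$)
  ε-move, top W: go to q0, push ε → (q0, 00, $)
  ε-move, top $: go to q0, push XW$ → (q0, 00, XW$)
  read 0, top X: go to q0, push ε → (q0, 0, W$)
  ε-move, top W: go to q0, push ε → (q0, 0, $)
  ε-move, top $: go to q0, push XW$ → (q0, 0, XW$)
  read 0, top X: go to q0, push ε → (q0, ε, W$)
  ε-move, top W: go to q0, push ε → (q0, ε, $)
  ε-move, top $: go to q0, push XW$ → (q0, ε, XW$)
All input consumed; M is in state q0.

q0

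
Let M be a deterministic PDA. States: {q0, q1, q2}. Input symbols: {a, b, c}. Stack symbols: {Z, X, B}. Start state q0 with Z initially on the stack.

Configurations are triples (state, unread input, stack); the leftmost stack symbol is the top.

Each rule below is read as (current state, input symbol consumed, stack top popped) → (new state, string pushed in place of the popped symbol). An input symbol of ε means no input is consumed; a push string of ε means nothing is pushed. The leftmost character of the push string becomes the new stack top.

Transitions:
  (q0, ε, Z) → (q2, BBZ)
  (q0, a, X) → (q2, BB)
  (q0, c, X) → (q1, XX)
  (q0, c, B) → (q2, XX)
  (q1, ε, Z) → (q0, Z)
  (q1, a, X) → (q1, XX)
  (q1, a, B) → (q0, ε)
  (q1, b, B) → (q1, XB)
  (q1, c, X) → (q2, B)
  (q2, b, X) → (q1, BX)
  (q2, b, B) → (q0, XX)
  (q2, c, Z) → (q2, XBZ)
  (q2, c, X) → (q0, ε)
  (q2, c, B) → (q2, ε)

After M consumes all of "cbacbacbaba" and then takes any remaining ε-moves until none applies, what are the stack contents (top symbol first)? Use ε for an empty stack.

(q0, cbacbacbaba, Z)
  ε-move, top Z: go to q2, push BBZ → (q2, cbacbacbaba, BBZ)
  read c, top B: go to q2, push ε → (q2, bacbacbaba, BZ)
  read b, top B: go to q0, push XX → (q0, acbacbaba, XXZ)
  read a, top X: go to q2, push BB → (q2, cbacbaba, BBXZ)
  read c, top B: go to q2, push ε → (q2, bacbaba, BXZ)
  read b, top B: go to q0, push XX → (q0, acbaba, XXXZ)
  read a, top X: go to q2, push BB → (q2, cbaba, BBXXZ)
  read c, top B: go to q2, push ε → (q2, baba, BXXZ)
  read b, top B: go to q0, push XX → (q0, aba, XXXXZ)
  read a, top X: go to q2, push BB → (q2, ba, BBXXXZ)
  read b, top B: go to q0, push XX → (q0, a, XXBXXXZ)
  read a, top X: go to q2, push BB → (q2, ε, BBXBXXXZ)
All input consumed in state q2 with stack BBXBXXXZ.

BBXBXXXZ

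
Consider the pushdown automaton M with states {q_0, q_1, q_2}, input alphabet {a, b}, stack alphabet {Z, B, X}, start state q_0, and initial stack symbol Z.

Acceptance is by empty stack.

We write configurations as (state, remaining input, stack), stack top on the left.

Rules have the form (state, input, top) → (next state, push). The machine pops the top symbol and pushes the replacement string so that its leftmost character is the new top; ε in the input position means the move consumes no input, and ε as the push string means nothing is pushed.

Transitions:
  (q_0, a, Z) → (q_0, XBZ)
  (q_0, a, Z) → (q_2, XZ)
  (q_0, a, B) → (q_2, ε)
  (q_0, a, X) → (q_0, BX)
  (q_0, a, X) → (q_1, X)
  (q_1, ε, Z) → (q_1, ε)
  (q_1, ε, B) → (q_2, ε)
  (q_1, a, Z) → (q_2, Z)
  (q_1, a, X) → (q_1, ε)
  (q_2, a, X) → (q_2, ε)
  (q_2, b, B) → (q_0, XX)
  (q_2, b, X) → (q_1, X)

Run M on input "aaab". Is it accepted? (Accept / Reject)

Reject

No computation consumes all input and empties the stack.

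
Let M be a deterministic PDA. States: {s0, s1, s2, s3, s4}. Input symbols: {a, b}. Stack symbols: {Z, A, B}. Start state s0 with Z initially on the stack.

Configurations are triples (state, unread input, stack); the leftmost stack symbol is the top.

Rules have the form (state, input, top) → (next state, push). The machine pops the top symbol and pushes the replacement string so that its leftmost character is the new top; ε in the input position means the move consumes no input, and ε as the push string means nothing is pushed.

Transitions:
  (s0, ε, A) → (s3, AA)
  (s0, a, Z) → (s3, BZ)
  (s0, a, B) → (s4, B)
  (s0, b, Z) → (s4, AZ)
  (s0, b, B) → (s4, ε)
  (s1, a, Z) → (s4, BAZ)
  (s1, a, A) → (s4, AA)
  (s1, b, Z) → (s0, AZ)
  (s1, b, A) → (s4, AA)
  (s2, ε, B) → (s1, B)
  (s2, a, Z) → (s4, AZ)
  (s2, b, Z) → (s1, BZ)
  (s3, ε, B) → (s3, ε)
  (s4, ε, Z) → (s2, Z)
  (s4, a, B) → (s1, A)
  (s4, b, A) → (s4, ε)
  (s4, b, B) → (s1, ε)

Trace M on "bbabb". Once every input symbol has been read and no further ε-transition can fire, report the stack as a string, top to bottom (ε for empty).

(s0, bbabb, Z)
  read b, top Z: go to s4, push AZ → (s4, babb, AZ)
  read b, top A: go to s4, push ε → (s4, abb, Z)
  ε-move, top Z: go to s2, push Z → (s2, abb, Z)
  read a, top Z: go to s4, push AZ → (s4, bb, AZ)
  read b, top A: go to s4, push ε → (s4, b, Z)
  ε-move, top Z: go to s2, push Z → (s2, b, Z)
  read b, top Z: go to s1, push BZ → (s1, ε, BZ)
All input consumed in state s1 with stack BZ.

BZ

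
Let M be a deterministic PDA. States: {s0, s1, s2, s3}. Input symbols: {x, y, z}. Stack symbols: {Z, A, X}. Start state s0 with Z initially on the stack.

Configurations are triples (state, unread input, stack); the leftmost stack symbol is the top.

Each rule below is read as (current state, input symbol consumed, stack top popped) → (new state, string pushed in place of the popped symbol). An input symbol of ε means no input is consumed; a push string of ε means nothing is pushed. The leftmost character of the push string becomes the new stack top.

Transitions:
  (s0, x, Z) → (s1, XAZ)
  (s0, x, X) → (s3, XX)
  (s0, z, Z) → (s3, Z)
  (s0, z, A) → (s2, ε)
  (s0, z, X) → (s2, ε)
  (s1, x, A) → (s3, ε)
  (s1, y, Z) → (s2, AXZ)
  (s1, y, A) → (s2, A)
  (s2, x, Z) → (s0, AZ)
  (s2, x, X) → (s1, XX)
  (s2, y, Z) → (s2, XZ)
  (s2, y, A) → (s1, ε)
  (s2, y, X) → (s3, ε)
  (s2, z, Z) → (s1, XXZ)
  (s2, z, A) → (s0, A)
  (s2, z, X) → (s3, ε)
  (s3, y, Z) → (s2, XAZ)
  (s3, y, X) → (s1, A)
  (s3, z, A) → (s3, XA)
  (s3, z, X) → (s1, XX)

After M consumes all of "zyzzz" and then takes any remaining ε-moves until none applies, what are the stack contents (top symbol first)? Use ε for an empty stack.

(s0, zyzzz, Z)
  read z, top Z: go to s3, push Z → (s3, yzzz, Z)
  read y, top Z: go to s2, push XAZ → (s2, zzz, XAZ)
  read z, top X: go to s3, push ε → (s3, zz, AZ)
  read z, top A: go to s3, push XA → (s3, z, XAZ)
  read z, top X: go to s1, push XX → (s1, ε, XXAZ)
All input consumed in state s1 with stack XXAZ.

XXAZ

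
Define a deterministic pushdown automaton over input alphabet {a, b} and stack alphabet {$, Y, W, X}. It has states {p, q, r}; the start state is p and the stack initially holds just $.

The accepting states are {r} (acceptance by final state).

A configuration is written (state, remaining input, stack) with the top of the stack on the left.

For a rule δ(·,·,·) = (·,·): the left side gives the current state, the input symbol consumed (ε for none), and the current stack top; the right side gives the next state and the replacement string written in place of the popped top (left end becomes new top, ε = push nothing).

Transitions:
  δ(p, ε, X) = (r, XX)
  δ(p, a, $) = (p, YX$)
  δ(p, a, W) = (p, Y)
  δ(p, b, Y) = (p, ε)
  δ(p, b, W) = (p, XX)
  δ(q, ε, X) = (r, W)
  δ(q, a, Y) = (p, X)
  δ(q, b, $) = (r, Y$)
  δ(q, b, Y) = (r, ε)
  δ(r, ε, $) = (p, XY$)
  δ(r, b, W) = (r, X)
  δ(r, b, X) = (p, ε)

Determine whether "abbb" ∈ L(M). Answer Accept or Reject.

Accept

(p, abbb, $)
  read a, top $: go to p, push YX$ → (p, bbb, YX$)
  read b, top Y: go to p, push ε → (p, bb, X$)
  ε-move, top X: go to r, push XX → (r, bb, XX$)
  read b, top X: go to p, push ε → (p, b, X$)
  ε-move, top X: go to r, push XX → (r, b, XX$)
  read b, top X: go to p, push ε → (p, ε, X$)
  ε-move, top X: go to r, push XX → (r, ε, XX$)
All input consumed; state r ∈ F.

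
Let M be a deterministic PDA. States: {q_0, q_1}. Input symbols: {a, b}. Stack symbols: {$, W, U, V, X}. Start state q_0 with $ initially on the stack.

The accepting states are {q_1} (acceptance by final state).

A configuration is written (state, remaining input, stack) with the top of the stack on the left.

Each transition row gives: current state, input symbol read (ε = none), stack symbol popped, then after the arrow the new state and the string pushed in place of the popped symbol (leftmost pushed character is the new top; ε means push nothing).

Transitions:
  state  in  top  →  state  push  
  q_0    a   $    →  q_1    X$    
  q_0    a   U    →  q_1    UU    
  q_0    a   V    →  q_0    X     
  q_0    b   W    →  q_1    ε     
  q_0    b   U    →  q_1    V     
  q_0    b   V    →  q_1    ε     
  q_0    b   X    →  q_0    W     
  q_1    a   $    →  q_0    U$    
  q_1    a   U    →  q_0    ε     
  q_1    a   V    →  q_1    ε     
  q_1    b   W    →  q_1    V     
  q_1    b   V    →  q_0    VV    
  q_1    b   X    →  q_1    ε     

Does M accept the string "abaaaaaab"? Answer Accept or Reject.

Reject

(q_0, abaaaaaab, $)
  read a, top $: go to q_1, push X$ → (q_1, baaaaaab, X$)
  read b, top X: go to q_1, push ε → (q_1, aaaaaab, $)
  read a, top $: go to q_0, push U$ → (q_0, aaaaab, U$)
  read a, top U: go to q_1, push UU → (q_1, aaaab, UU$)
  read a, top U: go to q_0, push ε → (q_0, aaab, U$)
  read a, top U: go to q_1, push UU → (q_1, aab, UU$)
  read a, top U: go to q_0, push ε → (q_0, ab, U$)
  read a, top U: go to q_1, push UU → (q_1, b, UU$)
No transition applies at (q_1, b, UU$); input not fully consumed.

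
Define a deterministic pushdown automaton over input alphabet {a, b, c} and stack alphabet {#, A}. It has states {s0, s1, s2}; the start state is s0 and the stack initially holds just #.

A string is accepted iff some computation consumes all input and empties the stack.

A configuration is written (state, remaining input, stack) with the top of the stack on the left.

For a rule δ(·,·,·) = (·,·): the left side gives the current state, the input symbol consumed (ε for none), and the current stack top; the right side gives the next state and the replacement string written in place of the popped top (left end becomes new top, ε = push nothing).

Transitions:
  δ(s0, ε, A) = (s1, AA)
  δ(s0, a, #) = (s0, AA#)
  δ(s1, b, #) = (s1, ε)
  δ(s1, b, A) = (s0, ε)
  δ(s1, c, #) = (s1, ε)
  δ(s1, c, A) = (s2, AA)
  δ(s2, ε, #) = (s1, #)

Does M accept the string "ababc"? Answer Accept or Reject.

Reject

(s0, ababc, #)
  read a, top #: go to s0, push AA# → (s0, babc, AA#)
  ε-move, top A: go to s1, push AA → (s1, babc, AAA#)
  read b, top A: go to s0, push ε → (s0, abc, AA#)
  ε-move, top A: go to s1, push AA → (s1, abc, AAA#)
No transition applies at (s1, abc, AAA#); input not fully consumed.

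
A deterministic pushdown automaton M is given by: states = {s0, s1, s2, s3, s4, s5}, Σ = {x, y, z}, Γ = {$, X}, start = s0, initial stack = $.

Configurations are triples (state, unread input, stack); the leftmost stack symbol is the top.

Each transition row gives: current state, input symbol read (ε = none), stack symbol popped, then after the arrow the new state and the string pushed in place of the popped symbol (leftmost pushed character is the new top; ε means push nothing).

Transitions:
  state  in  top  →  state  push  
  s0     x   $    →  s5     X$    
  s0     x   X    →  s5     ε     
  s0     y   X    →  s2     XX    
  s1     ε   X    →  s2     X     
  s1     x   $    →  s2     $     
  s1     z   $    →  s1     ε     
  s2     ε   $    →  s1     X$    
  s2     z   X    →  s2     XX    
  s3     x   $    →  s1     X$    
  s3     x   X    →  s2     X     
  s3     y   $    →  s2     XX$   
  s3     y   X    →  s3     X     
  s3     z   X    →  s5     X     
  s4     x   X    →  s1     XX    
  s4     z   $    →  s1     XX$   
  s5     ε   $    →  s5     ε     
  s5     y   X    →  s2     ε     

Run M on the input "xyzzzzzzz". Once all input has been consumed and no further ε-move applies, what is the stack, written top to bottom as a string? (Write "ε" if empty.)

XXXXXXXX$

(s0, xyzzzzzzz, $) ⊢ (s5, yzzzzzzz, X$) ⊢ (s2, zzzzzzz, $) ⊢ (s1, zzzzzzz, X$) ⊢ (s2, zzzzzzz, X$) ⊢ (s2, zzzzzz, XX$) ⊢ (s2, zzzzz, XXX$) ⊢ (s2, zzzz, XXXX$) ⊢ (s2, zzz, XXXXX$) ⊢ (s2, zz, XXXXXX$) ⊢ (s2, z, XXXXXXX$) ⊢ (s2, ε, XXXXXXXX$)
All input consumed in state s2 with stack XXXXXXXX$.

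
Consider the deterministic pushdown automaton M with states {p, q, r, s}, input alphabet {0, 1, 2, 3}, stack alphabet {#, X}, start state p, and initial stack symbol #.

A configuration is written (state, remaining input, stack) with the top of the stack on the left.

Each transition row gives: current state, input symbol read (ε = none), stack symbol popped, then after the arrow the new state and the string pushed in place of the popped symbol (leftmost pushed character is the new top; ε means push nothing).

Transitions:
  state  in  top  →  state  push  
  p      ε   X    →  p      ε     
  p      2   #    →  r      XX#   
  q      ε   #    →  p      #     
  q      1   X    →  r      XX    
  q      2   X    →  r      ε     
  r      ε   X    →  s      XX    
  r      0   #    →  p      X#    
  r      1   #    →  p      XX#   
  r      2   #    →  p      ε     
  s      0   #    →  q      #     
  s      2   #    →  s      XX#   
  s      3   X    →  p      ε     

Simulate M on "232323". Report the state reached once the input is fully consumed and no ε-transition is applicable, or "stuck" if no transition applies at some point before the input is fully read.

p

(p, 232323, #)
  read 2, top #: go to r, push XX# → (r, 32323, XX#)
  ε-move, top X: go to s, push XX → (s, 32323, XXX#)
  read 3, top X: go to p, push ε → (p, 2323, XX#)
  ε-move, top X: go to p, push ε → (p, 2323, X#)
  ε-move, top X: go to p, push ε → (p, 2323, #)
  read 2, top #: go to r, push XX# → (r, 323, XX#)
  ε-move, top X: go to s, push XX → (s, 323, XXX#)
  read 3, top X: go to p, push ε → (p, 23, XX#)
  ε-move, top X: go to p, push ε → (p, 23, X#)
  ε-move, top X: go to p, push ε → (p, 23, #)
  read 2, top #: go to r, push XX# → (r, 3, XX#)
  ε-move, top X: go to s, push XX → (s, 3, XXX#)
  read 3, top X: go to p, push ε → (p, ε, XX#)
  ε-move, top X: go to p, push ε → (p, ε, X#)
  ε-move, top X: go to p, push ε → (p, ε, #)
All input consumed; M is in state p.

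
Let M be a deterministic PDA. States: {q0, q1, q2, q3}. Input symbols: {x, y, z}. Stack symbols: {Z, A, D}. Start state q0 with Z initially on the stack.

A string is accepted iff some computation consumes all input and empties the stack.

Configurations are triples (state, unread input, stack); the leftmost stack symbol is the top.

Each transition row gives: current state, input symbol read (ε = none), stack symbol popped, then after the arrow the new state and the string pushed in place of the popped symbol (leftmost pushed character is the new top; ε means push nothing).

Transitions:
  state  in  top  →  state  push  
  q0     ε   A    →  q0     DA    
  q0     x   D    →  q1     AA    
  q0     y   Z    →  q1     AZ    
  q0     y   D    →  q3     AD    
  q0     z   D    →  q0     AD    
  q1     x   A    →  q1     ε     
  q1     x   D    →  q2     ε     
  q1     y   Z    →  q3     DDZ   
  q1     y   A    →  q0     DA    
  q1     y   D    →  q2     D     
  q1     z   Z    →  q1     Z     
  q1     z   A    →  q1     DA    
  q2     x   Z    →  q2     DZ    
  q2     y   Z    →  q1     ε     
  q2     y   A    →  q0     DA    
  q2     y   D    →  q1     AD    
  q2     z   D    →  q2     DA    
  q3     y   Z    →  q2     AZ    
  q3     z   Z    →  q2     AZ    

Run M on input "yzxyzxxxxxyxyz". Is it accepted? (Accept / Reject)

Reject

(q0, yzxyzxxxxxyxyz, Z)
  read y, top Z: go to q1, push AZ → (q1, zxyzxxxxxyxyz, AZ)
  read z, top A: go to q1, push DA → (q1, xyzxxxxxyxyz, DAZ)
  read x, top D: go to q2, push ε → (q2, yzxxxxxyxyz, AZ)
  read y, top A: go to q0, push DA → (q0, zxxxxxyxyz, DAZ)
  read z, top D: go to q0, push AD → (q0, xxxxxyxyz, ADAZ)
  ε-move, top A: go to q0, push DA → (q0, xxxxxyxyz, DADAZ)
  read x, top D: go to q1, push AA → (q1, xxxxyxyz, AAADAZ)
  read x, top A: go to q1, push ε → (q1, xxxyxyz, AADAZ)
  read x, top A: go to q1, push ε → (q1, xxyxyz, ADAZ)
  read x, top A: go to q1, push ε → (q1, xyxyz, DAZ)
  read x, top D: go to q2, push ε → (q2, yxyz, AZ)
  read y, top A: go to q0, push DA → (q0, xyz, DAZ)
  read x, top D: go to q1, push AA → (q1, yz, AAAZ)
  read y, top A: go to q0, push DA → (q0, z, DAAAZ)
  read z, top D: go to q0, push AD → (q0, ε, ADAAAZ)
  ε-move, top A: go to q0, push DA → (q0, ε, DADAAAZ)
All input consumed; stack is DADAAAZ, not empty, and no further ε-move applies.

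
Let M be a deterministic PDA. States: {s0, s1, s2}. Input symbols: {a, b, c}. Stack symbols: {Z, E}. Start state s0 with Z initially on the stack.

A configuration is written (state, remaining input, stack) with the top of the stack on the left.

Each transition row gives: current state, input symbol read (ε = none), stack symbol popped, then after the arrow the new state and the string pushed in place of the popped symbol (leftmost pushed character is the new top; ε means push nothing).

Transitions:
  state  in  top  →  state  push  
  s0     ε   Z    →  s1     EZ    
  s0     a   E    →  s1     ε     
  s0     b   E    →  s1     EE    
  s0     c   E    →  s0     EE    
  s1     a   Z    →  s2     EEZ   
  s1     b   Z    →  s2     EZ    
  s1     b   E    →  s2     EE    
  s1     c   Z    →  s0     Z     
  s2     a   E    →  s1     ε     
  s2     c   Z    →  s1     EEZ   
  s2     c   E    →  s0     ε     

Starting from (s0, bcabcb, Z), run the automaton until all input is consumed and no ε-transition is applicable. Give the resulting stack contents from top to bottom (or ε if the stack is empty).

EEZ

(s0, bcabcb, Z)
  ε-move, top Z: go to s1, push EZ → (s1, bcabcb, EZ)
  read b, top E: go to s2, push EE → (s2, cabcb, EEZ)
  read c, top E: go to s0, push ε → (s0, abcb, EZ)
  read a, top E: go to s1, push ε → (s1, bcb, Z)
  read b, top Z: go to s2, push EZ → (s2, cb, EZ)
  read c, top E: go to s0, push ε → (s0, b, Z)
  ε-move, top Z: go to s1, push EZ → (s1, b, EZ)
  read b, top E: go to s2, push EE → (s2, ε, EEZ)
All input consumed in state s2 with stack EEZ.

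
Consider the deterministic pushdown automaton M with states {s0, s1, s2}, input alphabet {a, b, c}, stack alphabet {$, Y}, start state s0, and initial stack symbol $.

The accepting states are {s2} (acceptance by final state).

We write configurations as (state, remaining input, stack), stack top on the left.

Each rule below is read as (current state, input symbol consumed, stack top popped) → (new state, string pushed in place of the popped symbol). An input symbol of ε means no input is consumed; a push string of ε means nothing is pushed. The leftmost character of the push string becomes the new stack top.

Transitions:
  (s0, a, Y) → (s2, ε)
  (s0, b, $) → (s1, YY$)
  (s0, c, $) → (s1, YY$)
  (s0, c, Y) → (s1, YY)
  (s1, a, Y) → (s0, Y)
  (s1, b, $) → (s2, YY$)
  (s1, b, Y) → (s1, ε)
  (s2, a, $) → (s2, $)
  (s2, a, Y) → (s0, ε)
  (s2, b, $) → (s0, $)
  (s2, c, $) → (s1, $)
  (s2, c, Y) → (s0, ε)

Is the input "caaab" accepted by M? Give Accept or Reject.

Reject

(s0, caaab, $)
  read c, top $: go to s1, push YY$ → (s1, aaab, YY$)
  read a, top Y: go to s0, push Y → (s0, aab, YY$)
  read a, top Y: go to s2, push ε → (s2, ab, Y$)
  read a, top Y: go to s0, push ε → (s0, b, $)
  read b, top $: go to s1, push YY$ → (s1, ε, YY$)
All input consumed; state s1 ∉ F and no further ε-move applies.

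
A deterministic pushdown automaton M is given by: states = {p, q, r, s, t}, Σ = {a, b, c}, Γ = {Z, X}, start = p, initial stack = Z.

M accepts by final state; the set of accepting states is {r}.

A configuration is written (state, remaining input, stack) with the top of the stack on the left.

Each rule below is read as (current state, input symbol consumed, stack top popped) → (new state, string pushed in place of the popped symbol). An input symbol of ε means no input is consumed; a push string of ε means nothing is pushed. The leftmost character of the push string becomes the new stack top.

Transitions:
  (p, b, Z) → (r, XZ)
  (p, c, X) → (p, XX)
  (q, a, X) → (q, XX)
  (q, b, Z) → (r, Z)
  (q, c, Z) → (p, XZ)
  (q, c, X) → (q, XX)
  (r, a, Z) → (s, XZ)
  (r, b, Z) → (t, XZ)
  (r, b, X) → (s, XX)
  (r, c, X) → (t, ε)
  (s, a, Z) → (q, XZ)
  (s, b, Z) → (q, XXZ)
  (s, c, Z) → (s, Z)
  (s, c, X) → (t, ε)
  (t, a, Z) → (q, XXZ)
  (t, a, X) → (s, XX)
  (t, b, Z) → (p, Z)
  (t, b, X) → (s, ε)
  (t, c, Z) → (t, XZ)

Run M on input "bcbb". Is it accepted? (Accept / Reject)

Accept

(p, bcbb, Z)
  read b, top Z: go to r, push XZ → (r, cbb, XZ)
  read c, top X: go to t, push ε → (t, bb, Z)
  read b, top Z: go to p, push Z → (p, b, Z)
  read b, top Z: go to r, push XZ → (r, ε, XZ)
All input consumed; state r ∈ F.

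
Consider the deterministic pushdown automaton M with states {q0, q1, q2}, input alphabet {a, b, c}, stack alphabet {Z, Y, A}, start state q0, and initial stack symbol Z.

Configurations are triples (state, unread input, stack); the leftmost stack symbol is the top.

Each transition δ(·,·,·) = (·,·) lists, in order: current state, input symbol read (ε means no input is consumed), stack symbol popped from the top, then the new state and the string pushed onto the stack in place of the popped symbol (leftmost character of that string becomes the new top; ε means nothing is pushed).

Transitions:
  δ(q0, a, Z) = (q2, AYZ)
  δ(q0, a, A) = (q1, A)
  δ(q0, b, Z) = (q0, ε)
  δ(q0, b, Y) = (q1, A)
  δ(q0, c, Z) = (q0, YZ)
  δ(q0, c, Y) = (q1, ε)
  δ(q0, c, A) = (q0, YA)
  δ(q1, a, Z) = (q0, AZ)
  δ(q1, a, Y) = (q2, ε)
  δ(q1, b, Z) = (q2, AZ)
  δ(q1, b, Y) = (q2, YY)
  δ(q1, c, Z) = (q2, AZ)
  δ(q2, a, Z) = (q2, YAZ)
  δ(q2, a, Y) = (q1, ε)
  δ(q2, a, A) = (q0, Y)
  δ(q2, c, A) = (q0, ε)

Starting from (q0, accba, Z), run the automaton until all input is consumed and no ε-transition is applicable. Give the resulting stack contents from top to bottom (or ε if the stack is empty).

(q0, accba, Z)
  read a, top Z: go to q2, push AYZ → (q2, ccba, AYZ)
  read c, top A: go to q0, push ε → (q0, cba, YZ)
  read c, top Y: go to q1, push ε → (q1, ba, Z)
  read b, top Z: go to q2, push AZ → (q2, a, AZ)
  read a, top A: go to q0, push Y → (q0, ε, YZ)
All input consumed in state q0 with stack YZ.

YZ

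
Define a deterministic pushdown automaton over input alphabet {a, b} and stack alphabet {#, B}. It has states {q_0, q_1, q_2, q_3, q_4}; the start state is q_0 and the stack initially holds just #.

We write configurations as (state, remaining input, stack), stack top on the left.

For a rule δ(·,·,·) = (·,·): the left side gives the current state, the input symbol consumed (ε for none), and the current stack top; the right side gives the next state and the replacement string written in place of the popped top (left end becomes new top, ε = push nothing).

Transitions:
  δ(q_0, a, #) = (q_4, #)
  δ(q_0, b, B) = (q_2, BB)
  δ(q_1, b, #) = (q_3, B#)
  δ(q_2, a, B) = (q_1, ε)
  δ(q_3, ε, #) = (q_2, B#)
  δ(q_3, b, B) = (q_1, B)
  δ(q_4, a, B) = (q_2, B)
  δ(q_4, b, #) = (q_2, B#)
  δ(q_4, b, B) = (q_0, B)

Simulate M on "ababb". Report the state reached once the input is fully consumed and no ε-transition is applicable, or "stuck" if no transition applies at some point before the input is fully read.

(q_0, ababb, #) ⊢ (q_4, babb, #) ⊢ (q_2, abb, B#) ⊢ (q_1, bb, #) ⊢ (q_3, b, B#) ⊢ (q_1, ε, B#)
All input consumed; M is in state q_1.

q_1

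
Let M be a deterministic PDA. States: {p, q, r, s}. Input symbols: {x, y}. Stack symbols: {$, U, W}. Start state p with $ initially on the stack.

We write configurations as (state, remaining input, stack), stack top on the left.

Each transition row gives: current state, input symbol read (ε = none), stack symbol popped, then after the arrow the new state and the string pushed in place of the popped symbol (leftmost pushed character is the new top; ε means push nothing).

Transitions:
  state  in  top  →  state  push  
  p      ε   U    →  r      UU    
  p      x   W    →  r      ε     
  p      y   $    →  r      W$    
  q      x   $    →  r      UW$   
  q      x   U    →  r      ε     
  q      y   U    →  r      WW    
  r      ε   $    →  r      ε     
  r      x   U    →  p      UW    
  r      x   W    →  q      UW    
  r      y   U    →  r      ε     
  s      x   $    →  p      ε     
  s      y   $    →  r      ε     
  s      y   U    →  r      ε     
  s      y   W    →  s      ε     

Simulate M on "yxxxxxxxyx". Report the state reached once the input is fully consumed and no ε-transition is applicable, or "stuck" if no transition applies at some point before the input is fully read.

q

(p, yxxxxxxxyx, $)
  read y, top $: go to r, push W$ → (r, xxxxxxxyx, W$)
  read x, top W: go to q, push UW → (q, xxxxxxyx, UW$)
  read x, top U: go to r, push ε → (r, xxxxxyx, W$)
  read x, top W: go to q, push UW → (q, xxxxyx, UW$)
  read x, top U: go to r, push ε → (r, xxxyx, W$)
  read x, top W: go to q, push UW → (q, xxyx, UW$)
  read x, top U: go to r, push ε → (r, xyx, W$)
  read x, top W: go to q, push UW → (q, yx, UW$)
  read y, top U: go to r, push WW → (r, x, WWW$)
  read x, top W: go to q, push UW → (q, ε, UWWW$)
All input consumed; M is in state q.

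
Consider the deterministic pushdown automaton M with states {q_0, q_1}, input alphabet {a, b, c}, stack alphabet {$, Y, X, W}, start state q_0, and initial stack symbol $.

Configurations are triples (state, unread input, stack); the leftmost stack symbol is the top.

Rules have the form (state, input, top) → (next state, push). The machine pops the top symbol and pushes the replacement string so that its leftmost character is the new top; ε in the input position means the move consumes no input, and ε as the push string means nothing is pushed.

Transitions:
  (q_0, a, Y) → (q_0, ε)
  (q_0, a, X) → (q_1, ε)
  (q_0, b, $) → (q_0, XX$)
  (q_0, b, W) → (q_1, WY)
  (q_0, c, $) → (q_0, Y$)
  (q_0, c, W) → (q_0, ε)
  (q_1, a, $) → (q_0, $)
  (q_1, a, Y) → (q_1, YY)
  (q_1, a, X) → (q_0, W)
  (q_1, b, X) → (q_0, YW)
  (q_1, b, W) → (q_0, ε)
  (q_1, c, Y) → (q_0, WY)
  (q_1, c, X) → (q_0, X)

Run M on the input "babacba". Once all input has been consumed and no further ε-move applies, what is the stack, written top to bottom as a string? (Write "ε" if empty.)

X$

(q_0, babacba, $)
  read b, top $: go to q_0, push XX$ → (q_0, abacba, XX$)
  read a, top X: go to q_1, push ε → (q_1, bacba, X$)
  read b, top X: go to q_0, push YW → (q_0, acba, YW$)
  read a, top Y: go to q_0, push ε → (q_0, cba, W$)
  read c, top W: go to q_0, push ε → (q_0, ba, $)
  read b, top $: go to q_0, push XX$ → (q_0, a, XX$)
  read a, top X: go to q_1, push ε → (q_1, ε, X$)
All input consumed in state q_1 with stack X$.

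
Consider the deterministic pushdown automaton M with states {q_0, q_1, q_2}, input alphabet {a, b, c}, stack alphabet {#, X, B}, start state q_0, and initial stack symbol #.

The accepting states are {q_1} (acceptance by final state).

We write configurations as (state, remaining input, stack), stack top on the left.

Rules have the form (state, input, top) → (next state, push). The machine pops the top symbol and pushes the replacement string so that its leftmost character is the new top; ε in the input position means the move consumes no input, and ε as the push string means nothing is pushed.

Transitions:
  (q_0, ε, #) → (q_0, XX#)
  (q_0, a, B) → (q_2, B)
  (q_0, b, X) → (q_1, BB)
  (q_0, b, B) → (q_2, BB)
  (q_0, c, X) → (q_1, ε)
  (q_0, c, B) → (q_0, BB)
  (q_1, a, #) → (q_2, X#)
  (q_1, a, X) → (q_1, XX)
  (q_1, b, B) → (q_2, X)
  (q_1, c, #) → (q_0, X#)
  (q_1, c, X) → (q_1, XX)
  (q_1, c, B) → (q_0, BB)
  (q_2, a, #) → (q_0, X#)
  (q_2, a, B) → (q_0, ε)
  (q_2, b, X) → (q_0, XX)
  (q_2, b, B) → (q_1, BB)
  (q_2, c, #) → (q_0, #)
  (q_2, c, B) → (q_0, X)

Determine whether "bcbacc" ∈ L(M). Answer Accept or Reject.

Reject

(q_0, bcbacc, #)
  ε-move, top #: go to q_0, push XX# → (q_0, bcbacc, XX#)
  read b, top X: go to q_1, push BB → (q_1, cbacc, BBX#)
  read c, top B: go to q_0, push BB → (q_0, bacc, BBBX#)
  read b, top B: go to q_2, push BB → (q_2, acc, BBBBX#)
  read a, top B: go to q_0, push ε → (q_0, cc, BBBX#)
  read c, top B: go to q_0, push BB → (q_0, c, BBBBX#)
  read c, top B: go to q_0, push BB → (q_0, ε, BBBBBX#)
All input consumed; state q_0 ∉ F and no further ε-move applies.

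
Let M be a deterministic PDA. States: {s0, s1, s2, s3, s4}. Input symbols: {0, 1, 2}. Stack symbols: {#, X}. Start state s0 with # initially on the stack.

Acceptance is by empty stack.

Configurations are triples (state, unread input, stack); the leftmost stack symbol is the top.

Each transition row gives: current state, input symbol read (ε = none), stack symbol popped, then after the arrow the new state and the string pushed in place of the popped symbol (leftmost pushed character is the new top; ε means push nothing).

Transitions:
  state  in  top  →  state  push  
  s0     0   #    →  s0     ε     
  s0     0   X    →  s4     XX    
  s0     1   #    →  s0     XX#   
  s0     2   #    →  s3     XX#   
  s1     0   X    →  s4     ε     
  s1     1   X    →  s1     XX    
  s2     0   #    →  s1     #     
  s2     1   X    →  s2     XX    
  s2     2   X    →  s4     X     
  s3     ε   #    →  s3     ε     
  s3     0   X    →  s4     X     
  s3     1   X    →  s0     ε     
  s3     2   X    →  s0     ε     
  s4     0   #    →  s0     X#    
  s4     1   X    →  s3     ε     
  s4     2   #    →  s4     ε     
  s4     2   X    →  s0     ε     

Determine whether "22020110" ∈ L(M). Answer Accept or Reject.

(s0, 22020110, #)
  read 2, top #: go to s3, push XX# → (s3, 2020110, XX#)
  read 2, top X: go to s0, push ε → (s0, 020110, X#)
  read 0, top X: go to s4, push XX → (s4, 20110, XX#)
  read 2, top X: go to s0, push ε → (s0, 0110, X#)
  read 0, top X: go to s4, push XX → (s4, 110, XX#)
  read 1, top X: go to s3, push ε → (s3, 10, X#)
  read 1, top X: go to s0, push ε → (s0, 0, #)
  read 0, top #: go to s0, push ε → (s0, ε, ε)
All input consumed and the stack is empty.

Accept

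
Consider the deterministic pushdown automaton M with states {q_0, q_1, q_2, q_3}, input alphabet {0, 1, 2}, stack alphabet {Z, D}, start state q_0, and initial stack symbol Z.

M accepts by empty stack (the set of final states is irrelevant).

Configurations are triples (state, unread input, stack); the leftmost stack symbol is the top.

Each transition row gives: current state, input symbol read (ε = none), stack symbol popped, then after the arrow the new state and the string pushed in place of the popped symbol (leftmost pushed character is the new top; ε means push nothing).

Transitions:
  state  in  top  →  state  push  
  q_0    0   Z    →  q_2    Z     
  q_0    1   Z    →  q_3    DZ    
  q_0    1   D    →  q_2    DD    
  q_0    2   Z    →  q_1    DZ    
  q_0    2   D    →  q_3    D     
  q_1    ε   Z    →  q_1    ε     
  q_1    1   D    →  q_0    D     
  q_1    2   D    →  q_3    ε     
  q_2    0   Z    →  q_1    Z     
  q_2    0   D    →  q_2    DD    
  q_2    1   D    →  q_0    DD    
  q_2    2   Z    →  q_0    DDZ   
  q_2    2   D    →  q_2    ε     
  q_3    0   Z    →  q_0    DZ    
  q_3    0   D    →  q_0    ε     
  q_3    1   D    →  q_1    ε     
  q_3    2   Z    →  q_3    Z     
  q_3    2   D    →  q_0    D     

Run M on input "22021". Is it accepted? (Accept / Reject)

(q_0, 22021, Z)
  read 2, top Z: go to q_1, push DZ → (q_1, 2021, DZ)
  read 2, top D: go to q_3, push ε → (q_3, 021, Z)
  read 0, top Z: go to q_0, push DZ → (q_0, 21, DZ)
  read 2, top D: go to q_3, push D → (q_3, 1, DZ)
  read 1, top D: go to q_1, push ε → (q_1, ε, Z)
  ε-move, top Z: go to q_1, push ε → (q_1, ε, ε)
All input consumed and the stack is empty.

Accept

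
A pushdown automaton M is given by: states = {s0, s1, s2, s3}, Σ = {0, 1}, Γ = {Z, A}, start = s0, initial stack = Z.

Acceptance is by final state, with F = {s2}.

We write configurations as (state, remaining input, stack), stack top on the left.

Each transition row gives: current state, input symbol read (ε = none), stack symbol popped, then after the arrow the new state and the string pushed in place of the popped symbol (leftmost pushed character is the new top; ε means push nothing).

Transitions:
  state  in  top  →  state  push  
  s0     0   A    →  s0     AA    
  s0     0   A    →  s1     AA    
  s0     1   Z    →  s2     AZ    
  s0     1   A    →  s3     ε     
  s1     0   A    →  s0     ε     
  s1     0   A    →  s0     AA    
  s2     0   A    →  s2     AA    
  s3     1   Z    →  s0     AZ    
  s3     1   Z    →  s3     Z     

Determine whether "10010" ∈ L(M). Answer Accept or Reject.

Reject

No computation consumes all input and reaches a final state.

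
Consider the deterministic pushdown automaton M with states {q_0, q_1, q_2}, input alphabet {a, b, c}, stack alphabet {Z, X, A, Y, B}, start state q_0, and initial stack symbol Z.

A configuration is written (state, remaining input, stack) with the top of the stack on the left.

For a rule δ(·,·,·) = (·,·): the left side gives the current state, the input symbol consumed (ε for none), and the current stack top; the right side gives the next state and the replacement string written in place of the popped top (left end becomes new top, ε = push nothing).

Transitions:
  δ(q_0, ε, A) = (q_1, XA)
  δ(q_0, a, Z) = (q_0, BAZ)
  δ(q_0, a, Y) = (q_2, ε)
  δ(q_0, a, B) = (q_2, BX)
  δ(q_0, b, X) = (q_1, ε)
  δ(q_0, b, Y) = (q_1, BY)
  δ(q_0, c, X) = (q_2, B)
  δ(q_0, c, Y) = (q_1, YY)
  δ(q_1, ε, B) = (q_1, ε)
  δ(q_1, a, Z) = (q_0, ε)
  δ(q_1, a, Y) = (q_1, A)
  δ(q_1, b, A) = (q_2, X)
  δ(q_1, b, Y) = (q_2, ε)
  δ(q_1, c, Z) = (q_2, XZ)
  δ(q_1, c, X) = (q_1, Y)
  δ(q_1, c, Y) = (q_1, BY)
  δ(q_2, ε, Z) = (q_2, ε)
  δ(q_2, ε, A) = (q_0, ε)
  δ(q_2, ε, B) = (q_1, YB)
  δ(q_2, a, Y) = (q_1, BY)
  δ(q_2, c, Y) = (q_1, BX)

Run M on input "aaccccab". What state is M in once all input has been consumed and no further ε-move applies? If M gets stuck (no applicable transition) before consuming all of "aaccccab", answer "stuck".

(q_0, aaccccab, Z)
  read a, top Z: go to q_0, push BAZ → (q_0, accccab, BAZ)
  read a, top B: go to q_2, push BX → (q_2, ccccab, BXAZ)
  ε-move, top B: go to q_1, push YB → (q_1, ccccab, YBXAZ)
  read c, top Y: go to q_1, push BY → (q_1, cccab, BYBXAZ)
  ε-move, top B: go to q_1, push ε → (q_1, cccab, YBXAZ)
  read c, top Y: go to q_1, push BY → (q_1, ccab, BYBXAZ)
  ε-move, top B: go to q_1, push ε → (q_1, ccab, YBXAZ)
  read c, top Y: go to q_1, push BY → (q_1, cab, BYBXAZ)
  ε-move, top B: go to q_1, push ε → (q_1, cab, YBXAZ)
  read c, top Y: go to q_1, push BY → (q_1, ab, BYBXAZ)
  ε-move, top B: go to q_1, push ε → (q_1, ab, YBXAZ)
  read a, top Y: go to q_1, push A → (q_1, b, ABXAZ)
  read b, top A: go to q_2, push X → (q_2, ε, XBXAZ)
All input consumed; M is in state q_2.

q_2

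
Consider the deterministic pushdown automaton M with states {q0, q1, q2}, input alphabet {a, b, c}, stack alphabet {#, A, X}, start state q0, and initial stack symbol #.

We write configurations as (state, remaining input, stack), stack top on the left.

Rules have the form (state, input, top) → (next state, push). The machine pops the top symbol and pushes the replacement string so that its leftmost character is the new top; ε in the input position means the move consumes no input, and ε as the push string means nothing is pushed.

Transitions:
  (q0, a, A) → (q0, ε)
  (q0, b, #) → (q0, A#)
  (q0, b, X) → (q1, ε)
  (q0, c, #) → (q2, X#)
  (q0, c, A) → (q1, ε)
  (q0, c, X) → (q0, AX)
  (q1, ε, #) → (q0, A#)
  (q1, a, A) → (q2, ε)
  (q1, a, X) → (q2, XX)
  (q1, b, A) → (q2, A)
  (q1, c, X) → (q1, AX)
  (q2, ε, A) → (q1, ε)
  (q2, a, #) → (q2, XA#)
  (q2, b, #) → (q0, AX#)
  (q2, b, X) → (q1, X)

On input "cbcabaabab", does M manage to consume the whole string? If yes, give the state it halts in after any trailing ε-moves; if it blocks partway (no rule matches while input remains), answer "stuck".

stuck

(q0, cbcabaabab, #)
  read c, top #: go to q2, push X# → (q2, bcabaabab, X#)
  read b, top X: go to q1, push X → (q1, cabaabab, X#)
  read c, top X: go to q1, push AX → (q1, abaabab, AX#)
  read a, top A: go to q2, push ε → (q2, baabab, X#)
  read b, top X: go to q1, push X → (q1, aabab, X#)
  read a, top X: go to q2, push XX → (q2, abab, XX#)
No transition for (q2, a, top X); M blocks with input abab remaining.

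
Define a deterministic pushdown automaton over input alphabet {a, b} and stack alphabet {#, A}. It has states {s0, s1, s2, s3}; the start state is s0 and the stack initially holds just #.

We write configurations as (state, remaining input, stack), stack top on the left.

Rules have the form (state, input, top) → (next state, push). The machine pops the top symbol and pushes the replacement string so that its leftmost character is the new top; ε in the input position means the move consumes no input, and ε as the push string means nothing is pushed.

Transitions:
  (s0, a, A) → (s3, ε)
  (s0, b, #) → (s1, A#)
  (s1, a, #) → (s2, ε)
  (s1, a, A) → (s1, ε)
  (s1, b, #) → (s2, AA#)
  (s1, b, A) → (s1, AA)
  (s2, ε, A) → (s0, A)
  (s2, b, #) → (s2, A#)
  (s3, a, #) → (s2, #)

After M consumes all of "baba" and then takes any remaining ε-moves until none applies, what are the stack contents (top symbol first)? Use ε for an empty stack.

A#

(s0, baba, #)
  read b, top #: go to s1, push A# → (s1, aba, A#)
  read a, top A: go to s1, push ε → (s1, ba, #)
  read b, top #: go to s2, push AA# → (s2, a, AA#)
  ε-move, top A: go to s0, push A → (s0, a, AA#)
  read a, top A: go to s3, push ε → (s3, ε, A#)
All input consumed in state s3 with stack A#.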